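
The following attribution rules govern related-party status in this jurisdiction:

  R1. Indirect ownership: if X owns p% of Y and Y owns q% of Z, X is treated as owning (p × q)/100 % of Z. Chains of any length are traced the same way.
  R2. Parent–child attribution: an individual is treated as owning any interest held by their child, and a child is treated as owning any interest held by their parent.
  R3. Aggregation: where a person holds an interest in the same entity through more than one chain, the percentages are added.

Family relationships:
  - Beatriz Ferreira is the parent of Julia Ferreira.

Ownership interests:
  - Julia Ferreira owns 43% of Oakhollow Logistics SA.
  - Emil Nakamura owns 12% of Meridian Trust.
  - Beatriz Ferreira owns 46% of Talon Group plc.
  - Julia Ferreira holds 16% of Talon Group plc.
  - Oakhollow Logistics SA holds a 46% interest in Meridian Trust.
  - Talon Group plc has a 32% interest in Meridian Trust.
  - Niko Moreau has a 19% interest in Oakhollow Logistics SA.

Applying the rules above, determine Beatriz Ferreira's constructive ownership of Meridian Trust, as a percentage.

39.62%

By parent–child attribution (R2), Beatriz Ferreira is treated as also owning Julia Ferreira's interest in Talon Group plc, giving 46% + 16% = 62%.
By parent–child attribution (R2), Beatriz Ferreira is treated as owning Julia Ferreira's 43% interest in Oakhollow Logistics SA.
Chain via Talon Group plc (R1): 62% × 32% = 19.84% of Meridian Trust.
Chain via Oakhollow Logistics SA (R1): 43% × 46% = 19.78% of Meridian Trust.
Aggregating (R3): 19.84% + 19.78% = 39.62%.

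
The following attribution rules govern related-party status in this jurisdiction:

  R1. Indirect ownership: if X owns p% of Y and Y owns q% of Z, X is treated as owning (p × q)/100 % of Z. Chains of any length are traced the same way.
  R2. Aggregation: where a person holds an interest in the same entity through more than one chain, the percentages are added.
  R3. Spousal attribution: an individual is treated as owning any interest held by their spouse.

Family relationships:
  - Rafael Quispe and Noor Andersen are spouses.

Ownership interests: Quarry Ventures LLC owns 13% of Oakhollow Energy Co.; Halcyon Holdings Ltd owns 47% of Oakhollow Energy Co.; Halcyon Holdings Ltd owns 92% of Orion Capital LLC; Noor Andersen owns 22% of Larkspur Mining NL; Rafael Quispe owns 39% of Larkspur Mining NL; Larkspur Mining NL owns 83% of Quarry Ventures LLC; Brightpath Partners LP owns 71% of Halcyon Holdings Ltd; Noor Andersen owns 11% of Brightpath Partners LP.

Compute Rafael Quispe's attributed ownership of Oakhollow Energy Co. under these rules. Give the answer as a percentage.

By spousal attribution (R3), Rafael Quispe is treated as also owning Noor Andersen's interest in Larkspur Mining NL, giving 39% + 22% = 61%.
By spousal attribution (R3), Rafael Quispe is treated as owning Noor Andersen's 11% interest in Brightpath Partners LP.
Chain via Larkspur Mining NL → Quarry Ventures LLC (R1): 61% × 83% × 13% = 6.5819% of Oakhollow Energy Co.
Chain via Brightpath Partners LP → Halcyon Holdings Ltd (R1): 11% × 71% × 47% = 3.6707% of Oakhollow Energy Co.
Aggregating (R2): 6.5819% + 3.6707% = 10.2526%.

10.2526%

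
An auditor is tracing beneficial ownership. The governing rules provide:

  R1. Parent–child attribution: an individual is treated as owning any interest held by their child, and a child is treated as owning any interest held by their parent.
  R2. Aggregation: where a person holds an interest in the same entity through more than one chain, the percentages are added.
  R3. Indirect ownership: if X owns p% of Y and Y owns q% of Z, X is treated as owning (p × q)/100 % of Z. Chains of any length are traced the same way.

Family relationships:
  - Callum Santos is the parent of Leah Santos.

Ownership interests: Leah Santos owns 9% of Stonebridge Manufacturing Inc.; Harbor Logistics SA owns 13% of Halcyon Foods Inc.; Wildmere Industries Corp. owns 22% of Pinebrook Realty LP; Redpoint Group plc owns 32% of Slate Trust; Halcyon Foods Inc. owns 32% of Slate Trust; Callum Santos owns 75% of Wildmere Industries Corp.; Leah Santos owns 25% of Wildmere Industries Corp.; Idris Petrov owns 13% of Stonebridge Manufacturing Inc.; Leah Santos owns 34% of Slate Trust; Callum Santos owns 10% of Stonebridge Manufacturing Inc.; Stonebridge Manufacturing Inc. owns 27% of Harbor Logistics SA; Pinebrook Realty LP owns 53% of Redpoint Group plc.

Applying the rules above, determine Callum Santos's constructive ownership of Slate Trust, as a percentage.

By parent–child attribution (R1), Callum Santos is treated as also owning Leah Santos's interest in Wildmere Industries Corp, giving 75% + 25% = 100%.
By parent–child attribution (R1), Callum Santos is treated as also owning Leah Santos's interest in Stonebridge Manufacturing Inc, giving 10% + 9% = 19%.
By parent–child attribution (R1), Callum Santos is treated as owning Leah Santos's 34% interest in Slate Trust.
Chain via Wildmere Industries Corp. → Pinebrook Realty LP → Redpoint Group plc (R3): 100% × 22% × 53% × 32% = 3.7312% of Slate Trust.
Chain via Stonebridge Manufacturing Inc. → Harbor Logistics SA → Halcyon Foods Inc. (R3): 19% × 27% × 13% × 32% = 0.213408% of Slate Trust.
Direct interest in Slate Trust: 34%.
Aggregating (R2): 3.7312% + 0.213408% + 34% = 37.944608%.

37.944608%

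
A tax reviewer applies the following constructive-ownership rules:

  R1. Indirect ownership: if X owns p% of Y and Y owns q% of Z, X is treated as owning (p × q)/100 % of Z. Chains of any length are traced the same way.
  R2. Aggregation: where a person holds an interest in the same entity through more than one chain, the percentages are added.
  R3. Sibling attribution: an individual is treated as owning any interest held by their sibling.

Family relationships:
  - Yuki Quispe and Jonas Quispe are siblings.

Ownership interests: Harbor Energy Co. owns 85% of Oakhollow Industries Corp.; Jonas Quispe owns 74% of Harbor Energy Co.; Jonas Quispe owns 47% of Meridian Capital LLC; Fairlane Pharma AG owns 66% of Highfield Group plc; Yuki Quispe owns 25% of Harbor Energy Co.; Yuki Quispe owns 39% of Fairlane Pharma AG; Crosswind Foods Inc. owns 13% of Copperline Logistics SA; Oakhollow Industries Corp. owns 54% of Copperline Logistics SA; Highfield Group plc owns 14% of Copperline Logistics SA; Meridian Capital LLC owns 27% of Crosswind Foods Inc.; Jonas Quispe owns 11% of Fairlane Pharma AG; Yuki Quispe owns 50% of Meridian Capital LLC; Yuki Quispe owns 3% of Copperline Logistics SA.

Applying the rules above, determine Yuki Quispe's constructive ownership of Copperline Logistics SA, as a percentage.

By sibling attribution (R3), Yuki Quispe is treated as also owning Jonas Quispe's interest in Harbor Energy Co, giving 25% + 74% = 99%.
By sibling attribution (R3), Yuki Quispe is treated as also owning Jonas Quispe's interest in Fairlane Pharma AG, giving 39% + 11% = 50%.
By sibling attribution (R3), Yuki Quispe is treated as also owning Jonas Quispe's interest in Meridian Capital LLC, giving 50% + 47% = 97%.
Chain via Harbor Energy Co. → Oakhollow Industries Corp. (R1): 99% × 85% × 54% = 45.441% of Copperline Logistics SA.
Chain via Fairlane Pharma AG → Highfield Group plc (R1): 50% × 66% × 14% = 4.62% of Copperline Logistics SA.
Chain via Meridian Capital LLC → Crosswind Foods Inc. (R1): 97% × 27% × 13% = 3.4047% of Copperline Logistics SA.
Direct interest in Copperline Logistics SA: 3%.
Aggregating (R2): 45.441% + 4.62% + 3.4047% + 3% = 56.4657%.

56.4657%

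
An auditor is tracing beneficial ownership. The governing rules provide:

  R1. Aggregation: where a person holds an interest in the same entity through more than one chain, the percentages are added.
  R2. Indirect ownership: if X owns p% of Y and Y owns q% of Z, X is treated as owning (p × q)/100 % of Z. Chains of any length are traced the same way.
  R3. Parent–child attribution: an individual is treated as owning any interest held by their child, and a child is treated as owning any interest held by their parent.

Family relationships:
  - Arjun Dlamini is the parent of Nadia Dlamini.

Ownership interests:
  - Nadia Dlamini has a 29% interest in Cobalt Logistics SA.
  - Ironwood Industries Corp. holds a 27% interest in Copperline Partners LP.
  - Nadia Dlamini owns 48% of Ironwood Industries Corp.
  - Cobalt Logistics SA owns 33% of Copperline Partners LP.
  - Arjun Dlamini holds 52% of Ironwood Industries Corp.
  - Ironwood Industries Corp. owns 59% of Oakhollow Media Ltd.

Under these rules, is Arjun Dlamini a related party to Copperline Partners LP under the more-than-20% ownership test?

By parent–child attribution (R3), Arjun Dlamini is treated as also owning Nadia Dlamini's interest in Ironwood Industries Corp, giving 52% + 48% = 100%.
By parent–child attribution (R3), Arjun Dlamini is treated as owning Nadia Dlamini's 29% interest in Cobalt Logistics SA.
Chain via Ironwood Industries Corp. (R2): 100% × 27% = 27% of Copperline Partners LP.
Chain via Cobalt Logistics SA (R2): 29% × 33% = 9.57% of Copperline Partners LP.
Aggregating (R1): 27% + 9.57% = 36.57%.
36.57% exceeds the 20% threshold, so Arjun is a related party to Copperline Partners LP.

Yes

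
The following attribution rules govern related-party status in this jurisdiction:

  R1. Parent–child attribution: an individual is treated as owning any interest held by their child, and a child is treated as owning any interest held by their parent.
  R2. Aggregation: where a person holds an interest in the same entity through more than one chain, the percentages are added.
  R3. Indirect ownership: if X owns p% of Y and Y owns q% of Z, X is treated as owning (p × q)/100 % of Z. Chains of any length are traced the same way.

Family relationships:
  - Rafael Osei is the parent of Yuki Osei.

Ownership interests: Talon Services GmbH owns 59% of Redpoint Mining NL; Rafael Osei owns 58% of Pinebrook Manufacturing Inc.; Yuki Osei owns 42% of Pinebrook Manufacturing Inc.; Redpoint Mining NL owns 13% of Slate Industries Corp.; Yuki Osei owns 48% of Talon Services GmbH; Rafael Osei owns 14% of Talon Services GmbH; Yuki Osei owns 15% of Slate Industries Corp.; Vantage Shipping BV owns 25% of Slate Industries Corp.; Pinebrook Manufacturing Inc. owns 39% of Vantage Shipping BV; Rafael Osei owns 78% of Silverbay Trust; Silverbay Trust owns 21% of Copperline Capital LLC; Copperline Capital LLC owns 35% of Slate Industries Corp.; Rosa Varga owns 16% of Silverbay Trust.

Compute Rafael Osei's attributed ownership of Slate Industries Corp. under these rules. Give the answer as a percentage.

35.2384%

By parent–child attribution (R1), Rafael Osei is treated as also owning Yuki Osei's interest in Talon Services GmbH, giving 14% + 48% = 62%.
By parent–child attribution (R1), Rafael Osei is treated as also owning Yuki Osei's interest in Pinebrook Manufacturing Inc, giving 58% + 42% = 100%.
By parent–child attribution (R1), Rafael Osei is treated as owning Yuki Osei's 15% interest in Slate Industries Corp.
Chain via Silverbay Trust → Copperline Capital LLC (R3): 78% × 21% × 35% = 5.733% of Slate Industries Corp.
Chain via Talon Services GmbH → Redpoint Mining NL (R3): 62% × 59% × 13% = 4.7554% of Slate Industries Corp.
Chain via Pinebrook Manufacturing Inc. → Vantage Shipping BV (R3): 100% × 39% × 25% = 9.75% of Slate Industries Corp.
Direct interest in Slate Industries Corp: 15%.
Aggregating (R2): 5.733% + 4.7554% + 9.75% + 15% = 35.2384%.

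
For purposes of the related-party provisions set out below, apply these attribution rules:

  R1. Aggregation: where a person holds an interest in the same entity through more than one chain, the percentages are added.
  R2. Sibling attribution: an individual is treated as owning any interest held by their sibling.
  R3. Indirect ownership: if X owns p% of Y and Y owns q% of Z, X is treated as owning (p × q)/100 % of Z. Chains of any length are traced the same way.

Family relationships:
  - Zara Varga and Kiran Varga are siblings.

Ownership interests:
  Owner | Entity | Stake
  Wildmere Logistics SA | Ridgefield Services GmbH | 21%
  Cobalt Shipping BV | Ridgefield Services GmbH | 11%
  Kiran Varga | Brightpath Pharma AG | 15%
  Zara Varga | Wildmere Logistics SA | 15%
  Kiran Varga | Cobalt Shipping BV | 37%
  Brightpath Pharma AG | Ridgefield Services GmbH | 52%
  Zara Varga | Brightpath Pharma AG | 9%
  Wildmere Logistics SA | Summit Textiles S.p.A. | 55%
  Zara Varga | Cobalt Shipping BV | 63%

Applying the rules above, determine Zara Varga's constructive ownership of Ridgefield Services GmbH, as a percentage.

By sibling attribution (R2), Zara Varga is treated as also owning Kiran Varga's interest in Cobalt Shipping BV, giving 63% + 37% = 100%.
By sibling attribution (R2), Zara Varga is treated as also owning Kiran Varga's interest in Brightpath Pharma AG, giving 9% + 15% = 24%.
Chain via Cobalt Shipping BV (R3): 100% × 11% = 11% of Ridgefield Services GmbH.
Chain via Brightpath Pharma AG (R3): 24% × 52% = 12.48% of Ridgefield Services GmbH.
Chain via Wildmere Logistics SA (R3): 15% × 21% = 3.15% of Ridgefield Services GmbH.
Aggregating (R1): 11% + 12.48% + 3.15% = 26.63%.

26.63%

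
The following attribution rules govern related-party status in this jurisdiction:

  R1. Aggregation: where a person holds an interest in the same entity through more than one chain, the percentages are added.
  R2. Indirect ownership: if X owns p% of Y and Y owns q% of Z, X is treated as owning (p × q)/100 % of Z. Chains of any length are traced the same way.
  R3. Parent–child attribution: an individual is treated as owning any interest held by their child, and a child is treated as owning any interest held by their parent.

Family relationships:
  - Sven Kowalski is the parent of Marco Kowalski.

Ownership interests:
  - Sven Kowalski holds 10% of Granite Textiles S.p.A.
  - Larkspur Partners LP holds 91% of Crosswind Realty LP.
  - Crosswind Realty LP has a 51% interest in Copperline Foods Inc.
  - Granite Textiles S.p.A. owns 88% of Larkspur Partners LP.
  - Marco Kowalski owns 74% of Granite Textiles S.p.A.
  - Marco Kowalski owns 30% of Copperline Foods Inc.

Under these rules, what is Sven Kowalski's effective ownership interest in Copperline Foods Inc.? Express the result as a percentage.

By parent–child attribution (R3), Sven Kowalski is treated as also owning Marco Kowalski's interest in Granite Textiles S.p.A, giving 10% + 74% = 84%.
By parent–child attribution (R3), Sven Kowalski is treated as owning Marco Kowalski's 30% interest in Copperline Foods Inc.
Chain via Granite Textiles S.p.A. → Larkspur Partners LP → Crosswind Realty LP (R2): 84% × 88% × 91% × 51% = 34.306272% of Copperline Foods Inc.
Direct interest in Copperline Foods Inc: 30%.
Aggregating (R1): 34.306272% + 30% = 64.306272%.

64.306272%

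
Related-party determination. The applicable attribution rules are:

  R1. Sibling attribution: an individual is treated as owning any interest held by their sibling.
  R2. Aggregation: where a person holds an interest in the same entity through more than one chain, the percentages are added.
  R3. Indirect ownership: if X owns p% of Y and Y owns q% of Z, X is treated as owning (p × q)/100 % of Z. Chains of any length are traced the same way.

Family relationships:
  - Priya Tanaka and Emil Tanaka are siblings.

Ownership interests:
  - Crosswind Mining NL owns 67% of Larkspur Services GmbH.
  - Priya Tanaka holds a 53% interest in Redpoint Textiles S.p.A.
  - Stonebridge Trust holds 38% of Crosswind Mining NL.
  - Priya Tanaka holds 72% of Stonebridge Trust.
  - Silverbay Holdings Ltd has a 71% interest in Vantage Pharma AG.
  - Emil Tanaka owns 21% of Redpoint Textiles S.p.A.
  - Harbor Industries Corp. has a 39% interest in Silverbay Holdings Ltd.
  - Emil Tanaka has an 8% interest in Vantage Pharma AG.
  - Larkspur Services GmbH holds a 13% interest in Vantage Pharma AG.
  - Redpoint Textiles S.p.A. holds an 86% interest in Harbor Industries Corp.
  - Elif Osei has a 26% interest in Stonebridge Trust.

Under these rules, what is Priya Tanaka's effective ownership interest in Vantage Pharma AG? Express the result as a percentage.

By sibling attribution (R1), Priya Tanaka is treated as also owning Emil Tanaka's interest in Redpoint Textiles S.p.A, giving 53% + 21% = 74%.
By sibling attribution (R1), Priya Tanaka is treated as owning Emil Tanaka's 8% interest in Vantage Pharma AG.
Chain via Redpoint Textiles S.p.A. → Harbor Industries Corp. → Silverbay Holdings Ltd (R3): 74% × 86% × 39% × 71% = 17.621916% of Vantage Pharma AG.
Chain via Stonebridge Trust → Crosswind Mining NL → Larkspur Services GmbH (R3): 72% × 38% × 67% × 13% = 2.383056% of Vantage Pharma AG.
Direct interest in Vantage Pharma AG: 8%.
Aggregating (R2): 17.621916% + 2.383056% + 8% = 28.004972%.

28.004972%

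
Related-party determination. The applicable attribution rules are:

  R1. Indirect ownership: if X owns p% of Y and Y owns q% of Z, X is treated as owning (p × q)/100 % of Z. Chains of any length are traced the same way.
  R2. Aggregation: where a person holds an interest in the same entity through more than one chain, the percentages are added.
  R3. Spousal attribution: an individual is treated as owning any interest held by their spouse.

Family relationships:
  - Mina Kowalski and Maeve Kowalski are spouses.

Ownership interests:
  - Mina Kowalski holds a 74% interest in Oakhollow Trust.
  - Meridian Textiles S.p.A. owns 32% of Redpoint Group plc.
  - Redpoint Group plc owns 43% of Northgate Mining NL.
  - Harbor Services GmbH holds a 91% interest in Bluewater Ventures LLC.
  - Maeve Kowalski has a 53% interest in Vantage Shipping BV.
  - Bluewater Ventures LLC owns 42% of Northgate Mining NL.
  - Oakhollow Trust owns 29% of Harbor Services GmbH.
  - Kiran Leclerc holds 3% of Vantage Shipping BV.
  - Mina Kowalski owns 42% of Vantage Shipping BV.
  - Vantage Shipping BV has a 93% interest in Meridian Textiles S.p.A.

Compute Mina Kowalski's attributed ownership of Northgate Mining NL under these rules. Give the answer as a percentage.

20.358972%

By spousal attribution (R3), Mina Kowalski is treated as also owning Maeve Kowalski's interest in Vantage Shipping BV, giving 42% + 53% = 95%.
Chain via Vantage Shipping BV → Meridian Textiles S.p.A. → Redpoint Group plc (R1): 95% × 93% × 32% × 43% = 12.15696% of Northgate Mining NL.
Chain via Oakhollow Trust → Harbor Services GmbH → Bluewater Ventures LLC (R1): 74% × 29% × 91% × 42% = 8.202012% of Northgate Mining NL.
Aggregating (R2): 12.15696% + 8.202012% = 20.358972%.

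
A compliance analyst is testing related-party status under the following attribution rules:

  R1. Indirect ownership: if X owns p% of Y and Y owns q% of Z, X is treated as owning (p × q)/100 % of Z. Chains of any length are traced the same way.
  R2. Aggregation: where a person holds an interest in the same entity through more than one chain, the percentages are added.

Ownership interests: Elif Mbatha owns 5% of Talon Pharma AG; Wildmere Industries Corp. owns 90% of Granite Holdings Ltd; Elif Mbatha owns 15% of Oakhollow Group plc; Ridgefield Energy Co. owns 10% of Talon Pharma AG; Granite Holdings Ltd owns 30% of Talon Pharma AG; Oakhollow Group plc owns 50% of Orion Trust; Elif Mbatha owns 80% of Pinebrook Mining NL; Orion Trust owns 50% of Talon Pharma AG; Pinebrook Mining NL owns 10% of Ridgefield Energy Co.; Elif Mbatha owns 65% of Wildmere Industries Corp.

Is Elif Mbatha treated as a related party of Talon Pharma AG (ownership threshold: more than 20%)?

Chain via Oakhollow Group plc → Orion Trust (R1): 15% × 50% × 50% = 3.75% of Talon Pharma AG.
Chain via Pinebrook Mining NL → Ridgefield Energy Co. (R1): 80% × 10% × 10% = 0.8% of Talon Pharma AG.
Chain via Wildmere Industries Corp. → Granite Holdings Ltd (R1): 65% × 90% × 30% = 17.55% of Talon Pharma AG.
Direct interest in Talon Pharma AG: 5%.
Aggregating (R2): 3.75% + 0.8% + 17.55% + 5% = 27.1%.
27.1% exceeds the 20% threshold, so Elif is a related party to Talon Pharma AG.

Yes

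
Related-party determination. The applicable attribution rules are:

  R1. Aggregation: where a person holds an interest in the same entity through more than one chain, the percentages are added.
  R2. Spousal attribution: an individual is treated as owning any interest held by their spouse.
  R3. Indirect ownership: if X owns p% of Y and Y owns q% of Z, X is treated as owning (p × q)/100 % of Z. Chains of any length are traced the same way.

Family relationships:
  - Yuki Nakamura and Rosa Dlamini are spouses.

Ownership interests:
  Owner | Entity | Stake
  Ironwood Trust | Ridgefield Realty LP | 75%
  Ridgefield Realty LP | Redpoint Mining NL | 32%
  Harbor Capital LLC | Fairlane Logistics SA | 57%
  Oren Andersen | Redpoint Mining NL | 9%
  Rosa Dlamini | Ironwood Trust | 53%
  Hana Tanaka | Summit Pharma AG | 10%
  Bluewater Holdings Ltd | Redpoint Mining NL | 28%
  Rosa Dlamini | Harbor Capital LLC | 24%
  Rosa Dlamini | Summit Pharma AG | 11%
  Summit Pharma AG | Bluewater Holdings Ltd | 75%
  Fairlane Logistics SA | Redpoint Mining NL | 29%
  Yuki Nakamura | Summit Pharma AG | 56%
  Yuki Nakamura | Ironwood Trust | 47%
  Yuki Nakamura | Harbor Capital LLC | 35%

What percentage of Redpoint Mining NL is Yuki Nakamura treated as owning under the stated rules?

By spousal attribution (R2), Yuki Nakamura is treated as also owning Rosa Dlamini's interest in Summit Pharma AG, giving 56% + 11% = 67%.
By spousal attribution (R2), Yuki Nakamura is treated as also owning Rosa Dlamini's interest in Ironwood Trust, giving 47% + 53% = 100%.
By spousal attribution (R2), Yuki Nakamura is treated as also owning Rosa Dlamini's interest in Harbor Capital LLC, giving 35% + 24% = 59%.
Chain via Summit Pharma AG → Bluewater Holdings Ltd (R3): 67% × 75% × 28% = 14.07% of Redpoint Mining NL.
Chain via Ironwood Trust → Ridgefield Realty LP (R3): 100% × 75% × 32% = 24% of Redpoint Mining NL.
Chain via Harbor Capital LLC → Fairlane Logistics SA (R3): 59% × 57% × 29% = 9.7527% of Redpoint Mining NL.
Aggregating (R1): 14.07% + 24% + 9.7527% = 47.8227%.

47.8227%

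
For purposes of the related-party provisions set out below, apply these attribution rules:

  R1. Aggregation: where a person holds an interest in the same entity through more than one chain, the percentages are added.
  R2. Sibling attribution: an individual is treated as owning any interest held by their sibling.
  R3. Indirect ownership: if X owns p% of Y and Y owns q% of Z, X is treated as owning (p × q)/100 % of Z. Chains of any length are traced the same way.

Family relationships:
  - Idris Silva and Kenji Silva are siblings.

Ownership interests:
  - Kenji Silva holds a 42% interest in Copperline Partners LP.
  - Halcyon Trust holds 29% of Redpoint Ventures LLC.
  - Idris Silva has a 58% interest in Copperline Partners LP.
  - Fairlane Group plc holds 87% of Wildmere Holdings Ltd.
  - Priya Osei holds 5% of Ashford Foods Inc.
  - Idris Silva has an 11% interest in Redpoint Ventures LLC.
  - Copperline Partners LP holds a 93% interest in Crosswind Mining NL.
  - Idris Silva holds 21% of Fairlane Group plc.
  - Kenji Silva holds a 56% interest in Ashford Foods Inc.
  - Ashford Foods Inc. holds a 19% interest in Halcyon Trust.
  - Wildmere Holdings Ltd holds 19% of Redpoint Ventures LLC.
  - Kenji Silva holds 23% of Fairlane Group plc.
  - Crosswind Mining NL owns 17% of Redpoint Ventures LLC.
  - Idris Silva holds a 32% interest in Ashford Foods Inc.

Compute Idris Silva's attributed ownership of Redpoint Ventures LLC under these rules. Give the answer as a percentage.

38.932%

By sibling attribution (R2), Idris Silva is treated as also owning Kenji Silva's interest in Fairlane Group plc, giving 21% + 23% = 44%.
By sibling attribution (R2), Idris Silva is treated as also owning Kenji Silva's interest in Copperline Partners LP, giving 58% + 42% = 100%.
By sibling attribution (R2), Idris Silva is treated as also owning Kenji Silva's interest in Ashford Foods Inc, giving 32% + 56% = 88%.
Chain via Fairlane Group plc → Wildmere Holdings Ltd (R3): 44% × 87% × 19% = 7.2732% of Redpoint Ventures LLC.
Chain via Copperline Partners LP → Crosswind Mining NL (R3): 100% × 93% × 17% = 15.81% of Redpoint Ventures LLC.
Chain via Ashford Foods Inc. → Halcyon Trust (R3): 88% × 19% × 29% = 4.8488% of Redpoint Ventures LLC.
Direct interest in Redpoint Ventures LLC: 11%.
Aggregating (R1): 7.2732% + 15.81% + 4.8488% + 11% = 38.932%.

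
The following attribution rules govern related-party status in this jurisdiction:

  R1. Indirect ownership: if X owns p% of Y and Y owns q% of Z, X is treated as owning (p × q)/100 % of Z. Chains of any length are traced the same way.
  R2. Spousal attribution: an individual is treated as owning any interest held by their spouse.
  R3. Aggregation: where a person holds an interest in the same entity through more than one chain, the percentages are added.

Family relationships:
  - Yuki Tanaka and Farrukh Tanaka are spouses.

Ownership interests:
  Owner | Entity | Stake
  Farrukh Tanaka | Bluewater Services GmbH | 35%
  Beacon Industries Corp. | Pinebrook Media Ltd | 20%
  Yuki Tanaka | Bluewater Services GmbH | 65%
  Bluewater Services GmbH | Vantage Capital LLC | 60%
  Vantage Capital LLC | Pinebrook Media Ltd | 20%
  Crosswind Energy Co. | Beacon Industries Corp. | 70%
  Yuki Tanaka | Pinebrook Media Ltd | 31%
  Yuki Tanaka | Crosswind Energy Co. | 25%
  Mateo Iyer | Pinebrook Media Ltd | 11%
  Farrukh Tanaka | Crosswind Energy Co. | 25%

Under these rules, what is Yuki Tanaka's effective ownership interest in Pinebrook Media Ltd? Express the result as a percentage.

By spousal attribution (R2), Yuki Tanaka is treated as also owning Farrukh Tanaka's interest in Bluewater Services GmbH, giving 65% + 35% = 100%.
By spousal attribution (R2), Yuki Tanaka is treated as also owning Farrukh Tanaka's interest in Crosswind Energy Co, giving 25% + 25% = 50%.
Chain via Bluewater Services GmbH → Vantage Capital LLC (R1): 100% × 60% × 20% = 12% of Pinebrook Media Ltd.
Chain via Crosswind Energy Co. → Beacon Industries Corp. (R1): 50% × 70% × 20% = 7% of Pinebrook Media Ltd.
Direct interest in Pinebrook Media Ltd: 31%.
Aggregating (R3): 12% + 7% + 31% = 50%.

50%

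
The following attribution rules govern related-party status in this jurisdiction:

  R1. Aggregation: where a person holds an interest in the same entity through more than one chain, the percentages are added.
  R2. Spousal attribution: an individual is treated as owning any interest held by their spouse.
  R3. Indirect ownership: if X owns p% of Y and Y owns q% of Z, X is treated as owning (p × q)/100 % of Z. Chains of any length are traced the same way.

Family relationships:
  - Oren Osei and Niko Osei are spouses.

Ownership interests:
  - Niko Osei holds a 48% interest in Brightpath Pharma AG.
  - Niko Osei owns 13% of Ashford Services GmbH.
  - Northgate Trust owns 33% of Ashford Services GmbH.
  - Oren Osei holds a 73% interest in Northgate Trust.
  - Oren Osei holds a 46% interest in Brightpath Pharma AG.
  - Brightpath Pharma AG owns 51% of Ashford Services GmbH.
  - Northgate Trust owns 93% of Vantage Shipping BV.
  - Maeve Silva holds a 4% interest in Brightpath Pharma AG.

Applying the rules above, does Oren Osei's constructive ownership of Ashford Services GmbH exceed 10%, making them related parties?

Yes

By spousal attribution (R2), Oren Osei is treated as also owning Niko Osei's interest in Brightpath Pharma AG, giving 46% + 48% = 94%.
By spousal attribution (R2), Oren Osei is treated as owning Niko Osei's 13% interest in Ashford Services GmbH.
Chain via Northgate Trust (R3): 73% × 33% = 24.09% of Ashford Services GmbH.
Chain via Brightpath Pharma AG (R3): 94% × 51% = 47.94% of Ashford Services GmbH.
Direct interest in Ashford Services GmbH: 13%.
Aggregating (R1): 24.09% + 47.94% + 13% = 85.03%.
85.03% exceeds the 10% threshold, so Oren is a related party to Ashford Services GmbH.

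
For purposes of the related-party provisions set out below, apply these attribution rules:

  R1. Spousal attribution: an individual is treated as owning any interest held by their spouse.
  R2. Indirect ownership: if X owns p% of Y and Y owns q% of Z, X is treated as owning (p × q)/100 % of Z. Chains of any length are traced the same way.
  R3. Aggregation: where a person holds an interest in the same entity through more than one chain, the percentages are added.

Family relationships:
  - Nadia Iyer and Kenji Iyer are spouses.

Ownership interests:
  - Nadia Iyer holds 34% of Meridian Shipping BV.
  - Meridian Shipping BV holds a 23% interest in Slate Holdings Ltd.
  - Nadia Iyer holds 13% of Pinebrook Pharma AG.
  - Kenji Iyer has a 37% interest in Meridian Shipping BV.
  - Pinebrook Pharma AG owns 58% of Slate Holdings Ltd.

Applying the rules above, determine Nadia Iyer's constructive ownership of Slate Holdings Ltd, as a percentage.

By spousal attribution (R1), Nadia Iyer is treated as also owning Kenji Iyer's interest in Meridian Shipping BV, giving 34% + 37% = 71%.
Chain via Pinebrook Pharma AG (R2): 13% × 58% = 7.54% of Slate Holdings Ltd.
Chain via Meridian Shipping BV (R2): 71% × 23% = 16.33% of Slate Holdings Ltd.
Aggregating (R3): 7.54% + 16.33% = 23.87%.

23.87%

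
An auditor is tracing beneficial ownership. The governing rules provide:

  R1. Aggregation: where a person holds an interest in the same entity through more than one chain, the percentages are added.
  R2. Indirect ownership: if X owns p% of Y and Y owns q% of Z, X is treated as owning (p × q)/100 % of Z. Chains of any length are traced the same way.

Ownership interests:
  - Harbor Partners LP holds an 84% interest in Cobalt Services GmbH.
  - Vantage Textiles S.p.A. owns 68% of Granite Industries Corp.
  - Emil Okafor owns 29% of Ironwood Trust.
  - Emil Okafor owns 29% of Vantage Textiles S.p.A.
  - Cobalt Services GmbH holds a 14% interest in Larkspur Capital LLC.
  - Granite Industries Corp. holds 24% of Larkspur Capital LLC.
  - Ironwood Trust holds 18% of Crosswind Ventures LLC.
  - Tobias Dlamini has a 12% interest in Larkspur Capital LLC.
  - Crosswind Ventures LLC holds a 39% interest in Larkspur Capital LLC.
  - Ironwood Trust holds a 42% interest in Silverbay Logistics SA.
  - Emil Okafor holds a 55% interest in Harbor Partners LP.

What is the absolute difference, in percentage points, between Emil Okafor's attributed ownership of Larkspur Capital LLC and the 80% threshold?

66.7634

Chain via Ironwood Trust → Crosswind Ventures LLC (R2): 29% × 18% × 39% = 2.0358% of Larkspur Capital LLC.
Chain via Harbor Partners LP → Cobalt Services GmbH (R2): 55% × 84% × 14% = 6.468% of Larkspur Capital LLC.
Chain via Vantage Textiles S.p.A. → Granite Industries Corp. (R2): 29% × 68% × 24% = 4.7328% of Larkspur Capital LLC.
Aggregating (R1): 2.0358% + 6.468% + 4.7328% = 13.2366%.
13.2366% falls short of the 80% threshold by 66.7634 percentage points.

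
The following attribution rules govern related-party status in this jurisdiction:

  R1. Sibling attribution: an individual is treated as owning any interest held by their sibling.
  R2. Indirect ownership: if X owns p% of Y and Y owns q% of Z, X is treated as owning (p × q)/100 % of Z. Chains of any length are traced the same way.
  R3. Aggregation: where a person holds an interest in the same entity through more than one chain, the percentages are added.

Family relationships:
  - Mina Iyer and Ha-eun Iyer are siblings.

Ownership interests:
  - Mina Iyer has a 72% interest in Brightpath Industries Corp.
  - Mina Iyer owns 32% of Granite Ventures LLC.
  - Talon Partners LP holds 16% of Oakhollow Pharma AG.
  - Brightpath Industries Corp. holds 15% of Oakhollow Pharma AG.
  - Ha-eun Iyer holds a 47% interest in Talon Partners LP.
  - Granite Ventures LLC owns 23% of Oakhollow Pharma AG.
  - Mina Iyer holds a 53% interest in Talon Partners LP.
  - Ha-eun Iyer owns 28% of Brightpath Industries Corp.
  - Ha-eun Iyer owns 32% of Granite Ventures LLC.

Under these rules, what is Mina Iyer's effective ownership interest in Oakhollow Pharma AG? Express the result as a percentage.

By sibling attribution (R1), Mina Iyer is treated as also owning Ha-eun Iyer's interest in Brightpath Industries Corp, giving 72% + 28% = 100%.
By sibling attribution (R1), Mina Iyer is treated as also owning Ha-eun Iyer's interest in Granite Ventures LLC, giving 32% + 32% = 64%.
By sibling attribution (R1), Mina Iyer is treated as also owning Ha-eun Iyer's interest in Talon Partners LP, giving 53% + 47% = 100%.
Chain via Brightpath Industries Corp. (R2): 100% × 15% = 15% of Oakhollow Pharma AG.
Chain via Granite Ventures LLC (R2): 64% × 23% = 14.72% of Oakhollow Pharma AG.
Chain via Talon Partners LP (R2): 100% × 16% = 16% of Oakhollow Pharma AG.
Aggregating (R3): 15% + 14.72% + 16% = 45.72%.

45.72%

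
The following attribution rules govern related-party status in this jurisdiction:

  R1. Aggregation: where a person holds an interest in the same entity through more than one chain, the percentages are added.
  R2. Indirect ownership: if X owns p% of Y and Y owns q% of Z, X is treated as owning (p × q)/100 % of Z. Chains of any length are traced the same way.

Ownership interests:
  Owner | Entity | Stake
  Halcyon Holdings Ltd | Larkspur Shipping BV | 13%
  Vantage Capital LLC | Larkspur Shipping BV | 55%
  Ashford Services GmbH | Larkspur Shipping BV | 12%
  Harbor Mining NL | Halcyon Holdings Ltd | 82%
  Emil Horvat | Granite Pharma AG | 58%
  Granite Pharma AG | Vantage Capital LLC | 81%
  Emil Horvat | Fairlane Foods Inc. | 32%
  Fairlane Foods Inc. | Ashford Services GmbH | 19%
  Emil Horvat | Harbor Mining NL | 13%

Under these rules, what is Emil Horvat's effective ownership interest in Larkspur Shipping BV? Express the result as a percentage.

Chain via Harbor Mining NL → Halcyon Holdings Ltd (R2): 13% × 82% × 13% = 1.3858% of Larkspur Shipping BV.
Chain via Granite Pharma AG → Vantage Capital LLC (R2): 58% × 81% × 55% = 25.839% of Larkspur Shipping BV.
Chain via Fairlane Foods Inc. → Ashford Services GmbH (R2): 32% × 19% × 12% = 0.7296% of Larkspur Shipping BV.
Aggregating (R1): 1.3858% + 25.839% + 0.7296% = 27.9544%.

27.9544%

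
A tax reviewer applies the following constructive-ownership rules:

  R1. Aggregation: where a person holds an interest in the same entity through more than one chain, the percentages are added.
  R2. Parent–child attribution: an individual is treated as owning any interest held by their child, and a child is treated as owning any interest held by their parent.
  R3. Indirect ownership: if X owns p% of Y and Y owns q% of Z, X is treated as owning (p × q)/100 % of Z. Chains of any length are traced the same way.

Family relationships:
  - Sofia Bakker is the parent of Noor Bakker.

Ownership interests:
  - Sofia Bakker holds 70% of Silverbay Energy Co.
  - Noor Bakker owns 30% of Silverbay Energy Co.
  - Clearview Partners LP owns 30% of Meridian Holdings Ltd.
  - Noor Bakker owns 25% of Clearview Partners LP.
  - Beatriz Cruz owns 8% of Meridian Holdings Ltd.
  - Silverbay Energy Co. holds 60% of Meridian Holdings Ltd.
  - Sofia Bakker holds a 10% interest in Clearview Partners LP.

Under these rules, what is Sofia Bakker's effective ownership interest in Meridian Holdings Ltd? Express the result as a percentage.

By parent–child attribution (R2), Sofia Bakker is treated as also owning Noor Bakker's interest in Clearview Partners LP, giving 10% + 25% = 35%.
By parent–child attribution (R2), Sofia Bakker is treated as also owning Noor Bakker's interest in Silverbay Energy Co, giving 70% + 30% = 100%.
Chain via Clearview Partners LP (R3): 35% × 30% = 10.5% of Meridian Holdings Ltd.
Chain via Silverbay Energy Co. (R3): 100% × 60% = 60% of Meridian Holdings Ltd.
Aggregating (R1): 10.5% + 60% = 70.5%.

70.5%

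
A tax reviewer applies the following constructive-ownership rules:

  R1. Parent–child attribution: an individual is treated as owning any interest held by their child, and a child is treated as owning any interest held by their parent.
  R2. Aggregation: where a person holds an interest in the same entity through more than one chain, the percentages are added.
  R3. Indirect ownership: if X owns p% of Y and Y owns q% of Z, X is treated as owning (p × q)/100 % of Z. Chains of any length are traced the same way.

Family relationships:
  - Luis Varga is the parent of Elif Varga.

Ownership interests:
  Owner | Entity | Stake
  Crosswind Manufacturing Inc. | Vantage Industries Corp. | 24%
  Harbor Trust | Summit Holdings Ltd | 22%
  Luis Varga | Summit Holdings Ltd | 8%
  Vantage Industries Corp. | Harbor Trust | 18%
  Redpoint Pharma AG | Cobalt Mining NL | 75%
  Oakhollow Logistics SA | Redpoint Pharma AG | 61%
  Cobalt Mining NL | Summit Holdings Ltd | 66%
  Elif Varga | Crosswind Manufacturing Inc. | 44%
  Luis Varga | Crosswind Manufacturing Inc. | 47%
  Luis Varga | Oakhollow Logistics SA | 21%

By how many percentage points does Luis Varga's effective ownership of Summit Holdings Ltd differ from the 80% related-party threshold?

By parent–child attribution (R1), Luis Varga is treated as also owning Elif Varga's interest in Crosswind Manufacturing Inc, giving 47% + 44% = 91%.
Chain via Oakhollow Logistics SA → Redpoint Pharma AG → Cobalt Mining NL (R3): 21% × 61% × 75% × 66% = 6.34095% of Summit Holdings Ltd.
Chain via Crosswind Manufacturing Inc. → Vantage Industries Corp. → Harbor Trust (R3): 91% × 24% × 18% × 22% = 0.864864% of Summit Holdings Ltd.
Direct interest in Summit Holdings Ltd: 8%.
Aggregating (R2): 6.34095% + 0.864864% + 8% = 15.205814%.
15.205814% falls short of the 80% threshold by 64.794186 percentage points.

64.794186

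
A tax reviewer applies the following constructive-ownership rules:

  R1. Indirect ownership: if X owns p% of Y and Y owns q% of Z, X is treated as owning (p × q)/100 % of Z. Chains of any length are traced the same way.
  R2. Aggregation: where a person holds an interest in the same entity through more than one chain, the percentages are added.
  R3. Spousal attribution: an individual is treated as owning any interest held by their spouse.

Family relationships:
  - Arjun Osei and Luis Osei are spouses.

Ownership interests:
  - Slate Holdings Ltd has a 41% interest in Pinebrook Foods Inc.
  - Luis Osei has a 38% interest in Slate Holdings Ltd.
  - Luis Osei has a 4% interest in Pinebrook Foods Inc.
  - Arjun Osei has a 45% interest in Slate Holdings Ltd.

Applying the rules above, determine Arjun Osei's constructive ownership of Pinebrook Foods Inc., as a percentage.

By spousal attribution (R3), Arjun Osei is treated as also owning Luis Osei's interest in Slate Holdings Ltd, giving 45% + 38% = 83%.
By spousal attribution (R3), Arjun Osei is treated as owning Luis Osei's 4% interest in Pinebrook Foods Inc.
Chain via Slate Holdings Ltd (R1): 83% × 41% = 34.03% of Pinebrook Foods Inc.
Direct interest in Pinebrook Foods Inc: 4%.
Aggregating (R2): 34.03% + 4% = 38.03%.

38.03%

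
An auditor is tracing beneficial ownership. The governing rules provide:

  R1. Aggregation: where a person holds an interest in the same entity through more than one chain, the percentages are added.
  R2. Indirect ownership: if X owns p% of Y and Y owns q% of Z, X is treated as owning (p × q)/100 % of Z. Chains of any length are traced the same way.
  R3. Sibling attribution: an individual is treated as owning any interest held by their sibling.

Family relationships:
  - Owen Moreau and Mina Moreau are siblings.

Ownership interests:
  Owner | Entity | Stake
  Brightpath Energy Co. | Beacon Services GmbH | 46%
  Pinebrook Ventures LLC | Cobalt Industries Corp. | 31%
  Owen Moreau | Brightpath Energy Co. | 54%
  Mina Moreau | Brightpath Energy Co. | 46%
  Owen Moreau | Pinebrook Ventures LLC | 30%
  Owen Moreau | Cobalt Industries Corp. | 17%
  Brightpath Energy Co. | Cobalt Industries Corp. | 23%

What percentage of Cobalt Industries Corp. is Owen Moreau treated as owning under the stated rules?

49.3%

By sibling attribution (R3), Owen Moreau is treated as also owning Mina Moreau's interest in Brightpath Energy Co, giving 54% + 46% = 100%.
Chain via Pinebrook Ventures LLC (R2): 30% × 31% = 9.3% of Cobalt Industries Corp.
Chain via Brightpath Energy Co. (R2): 100% × 23% = 23% of Cobalt Industries Corp.
Direct interest in Cobalt Industries Corp: 17%.
Aggregating (R1): 9.3% + 23% + 17% = 49.3%.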